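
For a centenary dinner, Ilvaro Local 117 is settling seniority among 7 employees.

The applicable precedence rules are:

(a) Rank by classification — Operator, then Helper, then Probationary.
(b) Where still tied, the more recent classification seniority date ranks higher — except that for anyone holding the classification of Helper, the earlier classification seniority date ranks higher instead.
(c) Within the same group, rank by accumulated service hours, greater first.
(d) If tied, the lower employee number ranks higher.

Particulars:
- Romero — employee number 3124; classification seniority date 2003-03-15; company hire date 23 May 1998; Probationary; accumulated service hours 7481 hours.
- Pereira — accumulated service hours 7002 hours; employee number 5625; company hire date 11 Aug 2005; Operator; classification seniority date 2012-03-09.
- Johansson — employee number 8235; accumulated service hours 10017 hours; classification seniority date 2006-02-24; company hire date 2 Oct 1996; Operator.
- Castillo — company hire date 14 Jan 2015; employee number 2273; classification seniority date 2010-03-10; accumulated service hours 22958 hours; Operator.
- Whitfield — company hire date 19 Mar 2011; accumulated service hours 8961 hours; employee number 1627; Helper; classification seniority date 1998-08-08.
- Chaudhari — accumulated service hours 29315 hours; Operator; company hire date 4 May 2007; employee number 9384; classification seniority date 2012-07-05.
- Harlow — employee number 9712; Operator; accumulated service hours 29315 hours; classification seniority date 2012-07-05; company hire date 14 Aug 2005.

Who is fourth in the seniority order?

By classification: Chaudhari, Harlow, Pereira, Castillo and Johansson (Operator); then Whitfield (Helper); then Romero (Probationary).
Among Chaudhari, Harlow, Pereira, Castillo and Johansson, by classification seniority date (later first): Chaudhari and Harlow (2012-07-05) before Pereira (2012-03-09) before Castillo (2010-03-10) before Johansson (2006-02-24).
Chaudhari and Harlow both have accumulated service hours 29315 hours, so the next rule applies.
Among Chaudhari and Harlow, by employee number (lower first): Chaudhari (9384) before Harlow (9712).
Order: Chaudhari, Harlow, Pereira, Castillo, Johansson, Whitfield, Romero.

Castillo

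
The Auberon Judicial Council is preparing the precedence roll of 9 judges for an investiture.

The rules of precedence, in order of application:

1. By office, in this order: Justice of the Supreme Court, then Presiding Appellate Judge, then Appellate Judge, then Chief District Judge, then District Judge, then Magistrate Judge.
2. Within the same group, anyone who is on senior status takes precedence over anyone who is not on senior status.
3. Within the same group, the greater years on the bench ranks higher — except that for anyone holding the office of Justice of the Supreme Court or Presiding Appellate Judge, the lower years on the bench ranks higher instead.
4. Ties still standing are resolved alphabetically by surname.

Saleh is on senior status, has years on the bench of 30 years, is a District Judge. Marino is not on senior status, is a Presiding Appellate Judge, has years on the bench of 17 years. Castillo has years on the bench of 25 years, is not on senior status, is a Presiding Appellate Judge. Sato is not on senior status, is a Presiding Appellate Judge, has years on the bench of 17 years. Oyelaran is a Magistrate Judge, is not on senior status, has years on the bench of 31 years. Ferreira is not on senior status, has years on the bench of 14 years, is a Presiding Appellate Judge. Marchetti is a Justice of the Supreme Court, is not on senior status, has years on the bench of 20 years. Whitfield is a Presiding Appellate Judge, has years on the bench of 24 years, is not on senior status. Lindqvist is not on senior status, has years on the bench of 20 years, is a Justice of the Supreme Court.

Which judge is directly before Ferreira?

Marchetti

By office: Lindqvist and Marchetti (Justice of the Supreme Court); then Ferreira, Marino, Sato, Whitfield and Castillo (Presiding Appellate Judge); then Saleh (District Judge); then Oyelaran (Magistrate Judge).
Lindqvist and Marchetti are each not on senior status, so the next rule applies.
Lindqvist and Marchetti both have years on the bench 20 years, so the next rule applies.
Among Lindqvist and Marchetti, alphabetically by surname: Lindqvist before Marchetti.
Ferreira, Marino, Sato, Whitfield and Castillo are each not on senior status, so the next rule applies.
Among Ferreira, Marino, Sato, Whitfield and Castillo, by years on the bench (lower first) (reversed rule for this group): Ferreira (14 years) before Marino and Sato (17 years) before Whitfield (24 years) before Castillo (25 years).
Among Marino and Sato, alphabetically by surname: Marino before Sato.
Order: Lindqvist, Marchetti, Ferreira, Marino, Sato, Whitfield, Castillo, Saleh, Oyelaran.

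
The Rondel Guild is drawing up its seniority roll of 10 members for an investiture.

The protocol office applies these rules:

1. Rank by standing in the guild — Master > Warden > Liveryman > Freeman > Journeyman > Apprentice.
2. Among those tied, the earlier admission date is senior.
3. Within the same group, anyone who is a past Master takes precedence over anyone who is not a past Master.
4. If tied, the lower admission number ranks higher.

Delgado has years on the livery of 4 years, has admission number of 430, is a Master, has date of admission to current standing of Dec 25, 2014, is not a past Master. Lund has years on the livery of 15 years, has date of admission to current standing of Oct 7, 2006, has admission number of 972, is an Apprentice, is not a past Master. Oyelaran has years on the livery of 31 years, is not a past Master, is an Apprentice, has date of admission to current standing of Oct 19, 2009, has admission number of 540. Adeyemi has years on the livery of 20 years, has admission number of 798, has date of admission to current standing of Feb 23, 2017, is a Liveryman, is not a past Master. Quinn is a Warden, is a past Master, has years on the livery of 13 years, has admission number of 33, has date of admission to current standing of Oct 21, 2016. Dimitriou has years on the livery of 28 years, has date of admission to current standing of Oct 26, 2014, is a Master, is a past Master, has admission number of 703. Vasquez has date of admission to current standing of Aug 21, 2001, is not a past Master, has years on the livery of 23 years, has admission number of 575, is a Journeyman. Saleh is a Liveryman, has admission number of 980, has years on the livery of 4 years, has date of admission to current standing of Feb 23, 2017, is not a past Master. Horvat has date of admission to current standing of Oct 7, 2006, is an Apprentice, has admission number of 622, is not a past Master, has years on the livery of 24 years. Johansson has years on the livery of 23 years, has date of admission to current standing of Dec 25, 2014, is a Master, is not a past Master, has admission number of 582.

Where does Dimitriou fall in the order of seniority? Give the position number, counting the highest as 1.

By standing in the guild: Dimitriou, Delgado and Johansson (Master); then Quinn (Warden); then Adeyemi and Saleh (Liveryman); then Vasquez (Journeyman); then Horvat, Lund and Oyelaran (Apprentice).
Among Dimitriou, Delgado and Johansson, by date of admission to current standing (earlier first): Dimitriou (Oct 26, 2014) before Delgado and Johansson (Dec 25, 2014).
Delgado and Johansson are each not a past Master, so the next rule applies.
Among Delgado and Johansson, by admission number (lower first): Delgado (430) before Johansson (582).
Adeyemi and Saleh both have date of admission to current standing Feb 23, 2017, so the next rule applies.
Adeyemi and Saleh are each not a past Master, so the next rule applies.
Among Adeyemi and Saleh, by admission number (lower first): Adeyemi (798) before Saleh (980).
Among Horvat, Lund and Oyelaran, by date of admission to current standing (earlier first): Horvat and Lund (Oct 7, 2006) before Oyelaran (Oct 19, 2009).
Horvat and Lund are each not a past Master, so the next rule applies.
Among Horvat and Lund, by admission number (lower first): Horvat (622) before Lund (972).
Order: Dimitriou, Delgado, Johansson, Quinn, Adeyemi, Saleh, Vasquez, Horvat, Lund, Oyelaran. So position 1.

1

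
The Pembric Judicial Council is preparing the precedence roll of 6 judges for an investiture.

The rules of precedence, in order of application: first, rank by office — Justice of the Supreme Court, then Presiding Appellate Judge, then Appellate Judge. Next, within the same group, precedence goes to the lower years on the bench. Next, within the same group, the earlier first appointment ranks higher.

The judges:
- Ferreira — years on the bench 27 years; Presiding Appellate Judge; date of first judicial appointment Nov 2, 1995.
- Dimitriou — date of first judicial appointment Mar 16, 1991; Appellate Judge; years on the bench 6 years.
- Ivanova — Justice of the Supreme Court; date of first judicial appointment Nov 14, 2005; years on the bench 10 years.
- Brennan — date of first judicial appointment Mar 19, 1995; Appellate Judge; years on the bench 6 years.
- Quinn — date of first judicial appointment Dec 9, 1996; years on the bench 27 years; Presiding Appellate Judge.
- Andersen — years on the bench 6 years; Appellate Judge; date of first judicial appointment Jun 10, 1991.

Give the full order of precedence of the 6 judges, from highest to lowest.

By office: Ivanova (Justice of the Supreme Court); then Ferreira and Quinn (Presiding Appellate Judge); then Dimitriou, Andersen and Brennan (Appellate Judge).
Ferreira and Quinn both have years on the bench 27 years, so the next rule applies.
Among Ferreira and Quinn, by date of first judicial appointment (earlier first): Ferreira (Nov 2, 1995) before Quinn (Dec 9, 1996).
Dimitriou, Andersen and Brennan all have years on the bench 6 years, so the next rule applies.
Among Dimitriou, Andersen and Brennan, by date of first judicial appointment (earlier first): Dimitriou (Mar 16, 1991) before Andersen (Jun 10, 1991) before Brennan (Mar 19, 1995).
Full order: Ivanova, Ferreira, Quinn, Dimitriou, Andersen, Brennan.

Ivanova, Ferreira, Quinn, Dimitriou, Andersen, Brennan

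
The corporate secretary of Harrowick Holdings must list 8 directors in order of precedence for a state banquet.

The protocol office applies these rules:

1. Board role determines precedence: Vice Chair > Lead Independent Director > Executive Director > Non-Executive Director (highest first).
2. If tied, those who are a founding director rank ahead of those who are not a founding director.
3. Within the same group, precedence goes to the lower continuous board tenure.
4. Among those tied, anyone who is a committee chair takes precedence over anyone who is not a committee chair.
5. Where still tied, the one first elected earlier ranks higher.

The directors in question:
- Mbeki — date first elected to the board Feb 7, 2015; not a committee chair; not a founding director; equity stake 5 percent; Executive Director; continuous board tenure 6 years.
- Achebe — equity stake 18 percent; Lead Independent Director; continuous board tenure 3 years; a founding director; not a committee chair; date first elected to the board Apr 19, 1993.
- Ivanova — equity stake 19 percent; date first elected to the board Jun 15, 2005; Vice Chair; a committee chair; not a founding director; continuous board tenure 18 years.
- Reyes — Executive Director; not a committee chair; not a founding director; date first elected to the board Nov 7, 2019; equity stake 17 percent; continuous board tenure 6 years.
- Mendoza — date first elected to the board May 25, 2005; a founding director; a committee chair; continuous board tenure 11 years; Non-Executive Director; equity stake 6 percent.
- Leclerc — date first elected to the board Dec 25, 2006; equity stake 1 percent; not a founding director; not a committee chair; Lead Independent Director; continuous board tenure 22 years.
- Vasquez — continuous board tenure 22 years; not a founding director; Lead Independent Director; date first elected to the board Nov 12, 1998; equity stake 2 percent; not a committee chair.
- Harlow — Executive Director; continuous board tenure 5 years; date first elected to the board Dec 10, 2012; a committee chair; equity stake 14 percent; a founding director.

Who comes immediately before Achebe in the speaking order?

Ivanova

By board role: Ivanova (Vice Chair); then Achebe, Vasquez and Leclerc (Lead Independent Director); then Harlow, Mbeki and Reyes (Executive Director); then Mendoza (Non-Executive Director).
Among Achebe, Vasquez and Leclerc, a founding director before not a founding director: Achebe (a founding director) before Vasquez and Leclerc (not a founding director).
Vasquez and Leclerc both have continuous board tenure 22 years, so the next rule applies.
Vasquez and Leclerc are each not a committee chair, so the next rule applies.
Among Vasquez and Leclerc, by date first elected to the board (earlier first): Vasquez (Nov 12, 1998) before Leclerc (Dec 25, 2006).
Among Harlow, Mbeki and Reyes, a founding director before not a founding director: Harlow (a founding director) before Mbeki and Reyes (not a founding director).
Mbeki and Reyes both have continuous board tenure 6 years, so the next rule applies.
Mbeki and Reyes are each not a committee chair, so the next rule applies.
Among Mbeki and Reyes, by date first elected to the board (earlier first): Mbeki (Feb 7, 2015) before Reyes (Nov 7, 2019).
Order: Ivanova, Achebe, Vasquez, Leclerc, Harlow, Mbeki, Reyes, Mendoza.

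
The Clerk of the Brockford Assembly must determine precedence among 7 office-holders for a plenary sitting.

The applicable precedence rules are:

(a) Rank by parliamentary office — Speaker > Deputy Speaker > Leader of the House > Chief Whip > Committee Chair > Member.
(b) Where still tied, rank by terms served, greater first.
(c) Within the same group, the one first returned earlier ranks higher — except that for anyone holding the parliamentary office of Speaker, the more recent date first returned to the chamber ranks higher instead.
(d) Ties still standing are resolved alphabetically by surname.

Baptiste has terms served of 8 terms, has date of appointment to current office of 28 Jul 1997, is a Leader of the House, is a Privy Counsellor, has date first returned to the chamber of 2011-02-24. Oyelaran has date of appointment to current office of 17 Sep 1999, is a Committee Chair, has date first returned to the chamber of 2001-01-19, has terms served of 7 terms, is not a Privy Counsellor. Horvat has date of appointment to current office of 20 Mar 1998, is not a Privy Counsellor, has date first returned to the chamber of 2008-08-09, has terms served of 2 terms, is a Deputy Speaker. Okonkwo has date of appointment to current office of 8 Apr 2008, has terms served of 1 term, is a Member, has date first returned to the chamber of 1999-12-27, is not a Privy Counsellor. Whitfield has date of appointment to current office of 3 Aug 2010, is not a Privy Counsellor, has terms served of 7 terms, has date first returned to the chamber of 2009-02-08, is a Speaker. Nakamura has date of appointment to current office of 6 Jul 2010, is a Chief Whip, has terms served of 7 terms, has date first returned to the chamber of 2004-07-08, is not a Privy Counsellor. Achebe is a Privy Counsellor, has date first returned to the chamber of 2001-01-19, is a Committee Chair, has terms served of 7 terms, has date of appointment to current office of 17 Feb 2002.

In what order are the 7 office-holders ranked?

By parliamentary office: Whitfield (Speaker); then Horvat (Deputy Speaker); then Baptiste (Leader of the House); then Nakamura (Chief Whip); then Achebe and Oyelaran (Committee Chair); then Okonkwo (Member).
Achebe and Oyelaran both have terms served 7 terms, so the next rule applies.
Achebe and Oyelaran both have date first returned to the chamber 2001-01-19, so the next rule applies.
Among Achebe and Oyelaran, alphabetically by surname: Achebe before Oyelaran.
Full order: Whitfield, Horvat, Baptiste, Nakamura, Achebe, Oyelaran, Okonkwo.

Whitfield, Horvat, Baptiste, Nakamura, Achebe, Oyelaran, Okonkwo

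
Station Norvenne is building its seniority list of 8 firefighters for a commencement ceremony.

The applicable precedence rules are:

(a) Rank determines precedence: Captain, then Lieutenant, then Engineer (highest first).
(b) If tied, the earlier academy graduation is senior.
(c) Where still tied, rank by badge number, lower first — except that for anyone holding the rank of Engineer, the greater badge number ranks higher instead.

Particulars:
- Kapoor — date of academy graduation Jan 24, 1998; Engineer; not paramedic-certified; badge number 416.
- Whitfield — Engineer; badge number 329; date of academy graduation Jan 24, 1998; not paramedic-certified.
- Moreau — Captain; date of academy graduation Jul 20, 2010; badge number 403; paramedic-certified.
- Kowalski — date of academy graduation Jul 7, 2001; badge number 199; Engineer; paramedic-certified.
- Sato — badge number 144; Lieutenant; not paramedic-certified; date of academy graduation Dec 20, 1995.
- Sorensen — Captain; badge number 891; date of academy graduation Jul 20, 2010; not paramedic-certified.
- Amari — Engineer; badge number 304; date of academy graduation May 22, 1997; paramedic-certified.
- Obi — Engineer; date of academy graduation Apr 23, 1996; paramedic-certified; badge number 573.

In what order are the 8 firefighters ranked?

By rank: Moreau and Sorensen (Captain); then Sato (Lieutenant); then Obi, Amari, Kapoor, Whitfield and Kowalski (Engineer).
Moreau and Sorensen both have date of academy graduation Jul 20, 2010, so the next rule applies.
Among Moreau and Sorensen, by badge number (lower first): Moreau (403) before Sorensen (891).
Among Obi, Amari, Kapoor, Whitfield and Kowalski, by date of academy graduation (earlier first): Obi (Apr 23, 1996) before Amari (May 22, 1997) before Kapoor and Whitfield (Jan 24, 1998) before Kowalski (Jul 7, 2001).
Among Kapoor and Whitfield, by badge number (higher first) (reversed rule for this group): Kapoor (416) before Whitfield (329).
Full order: Moreau, Sorensen, Sato, Obi, Amari, Kapoor, Whitfield, Kowalski.

Moreau, Sorensen, Sato, Obi, Amari, Kapoor, Whitfield, Kowalski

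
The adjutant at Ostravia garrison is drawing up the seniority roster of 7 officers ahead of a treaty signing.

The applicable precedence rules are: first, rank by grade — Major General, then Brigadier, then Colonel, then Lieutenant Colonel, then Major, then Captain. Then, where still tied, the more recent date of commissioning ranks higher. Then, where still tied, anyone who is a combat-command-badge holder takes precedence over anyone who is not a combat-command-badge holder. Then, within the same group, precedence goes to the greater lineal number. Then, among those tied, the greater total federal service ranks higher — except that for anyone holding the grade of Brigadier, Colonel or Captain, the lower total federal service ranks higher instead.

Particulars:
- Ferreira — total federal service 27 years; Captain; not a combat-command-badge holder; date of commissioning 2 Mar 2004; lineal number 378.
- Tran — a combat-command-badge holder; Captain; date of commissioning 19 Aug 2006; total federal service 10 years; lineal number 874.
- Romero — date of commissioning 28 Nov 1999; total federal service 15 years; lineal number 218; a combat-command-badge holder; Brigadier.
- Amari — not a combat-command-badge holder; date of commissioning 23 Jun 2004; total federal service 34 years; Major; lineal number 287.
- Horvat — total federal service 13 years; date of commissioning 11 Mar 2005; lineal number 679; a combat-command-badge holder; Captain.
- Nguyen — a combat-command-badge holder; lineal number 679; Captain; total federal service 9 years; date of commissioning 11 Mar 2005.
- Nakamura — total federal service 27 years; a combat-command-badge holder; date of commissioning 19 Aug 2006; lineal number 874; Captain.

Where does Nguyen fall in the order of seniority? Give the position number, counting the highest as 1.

By grade: Romero (Brigadier); then Amari (Major); then Tran, Nakamura, Nguyen, Horvat and Ferreira (Captain).
Among Tran, Nakamura, Nguyen, Horvat and Ferreira, by date of commissioning (later first): Tran and Nakamura (19 Aug 2006) before Nguyen and Horvat (11 Mar 2005) before Ferreira (2 Mar 2004).
Tran and Nakamura are each a combat-command-badge holder, so the next rule applies.
Tran and Nakamura both have lineal number 874, so the next rule applies.
Among Tran and Nakamura, by total federal service (lower first) (reversed rule for this group): Tran (10 years) before Nakamura (27 years).
Nguyen and Horvat are each a combat-command-badge holder, so the next rule applies.
Nguyen and Horvat both have lineal number 679, so the next rule applies.
Among Nguyen and Horvat, by total federal service (lower first) (reversed rule for this group): Nguyen (9 years) before Horvat (13 years).
Order: Romero, Amari, Tran, Nakamura, Nguyen, Horvat, Ferreira. So position 5.

5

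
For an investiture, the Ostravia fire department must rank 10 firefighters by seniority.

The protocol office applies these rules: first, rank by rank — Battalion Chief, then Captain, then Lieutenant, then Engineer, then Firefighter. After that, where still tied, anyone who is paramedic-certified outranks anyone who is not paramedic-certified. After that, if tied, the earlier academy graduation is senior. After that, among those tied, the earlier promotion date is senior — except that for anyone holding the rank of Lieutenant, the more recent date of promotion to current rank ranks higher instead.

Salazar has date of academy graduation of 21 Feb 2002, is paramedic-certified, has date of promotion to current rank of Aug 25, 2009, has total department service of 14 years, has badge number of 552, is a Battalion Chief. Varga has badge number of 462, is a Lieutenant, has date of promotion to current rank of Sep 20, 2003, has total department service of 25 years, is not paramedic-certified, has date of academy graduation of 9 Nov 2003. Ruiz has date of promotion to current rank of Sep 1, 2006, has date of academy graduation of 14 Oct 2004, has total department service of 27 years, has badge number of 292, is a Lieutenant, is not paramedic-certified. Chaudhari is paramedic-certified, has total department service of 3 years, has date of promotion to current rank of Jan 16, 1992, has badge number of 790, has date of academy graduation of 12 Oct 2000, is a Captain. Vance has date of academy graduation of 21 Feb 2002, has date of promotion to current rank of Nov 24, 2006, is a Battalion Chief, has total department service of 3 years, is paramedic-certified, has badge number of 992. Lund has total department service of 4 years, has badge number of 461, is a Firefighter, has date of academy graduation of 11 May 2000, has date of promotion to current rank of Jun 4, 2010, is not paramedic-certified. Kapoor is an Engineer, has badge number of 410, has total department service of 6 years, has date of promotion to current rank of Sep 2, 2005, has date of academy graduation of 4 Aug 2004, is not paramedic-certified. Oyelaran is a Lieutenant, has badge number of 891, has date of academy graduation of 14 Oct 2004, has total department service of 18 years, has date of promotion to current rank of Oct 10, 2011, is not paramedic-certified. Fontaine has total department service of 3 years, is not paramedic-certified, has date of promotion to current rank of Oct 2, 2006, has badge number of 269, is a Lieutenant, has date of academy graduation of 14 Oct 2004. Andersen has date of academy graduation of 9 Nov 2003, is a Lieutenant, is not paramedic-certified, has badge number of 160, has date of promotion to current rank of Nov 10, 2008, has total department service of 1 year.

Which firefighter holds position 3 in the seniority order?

By rank: Vance and Salazar (Battalion Chief); then Chaudhari (Captain); then Andersen, Varga, Oyelaran, Fontaine and Ruiz (Lieutenant); then Kapoor (Engineer); then Lund (Firefighter).
Vance and Salazar are each paramedic-certified, so the next rule applies.
Vance and Salazar both have date of academy graduation 21 Feb 2002, so the next rule applies.
Among Vance and Salazar, by date of promotion to current rank (earlier first): Vance (Nov 24, 2006) before Salazar (Aug 25, 2009).
Andersen, Varga, Oyelaran, Fontaine and Ruiz are each not paramedic-certified, so the next rule applies.
Among Andersen, Varga, Oyelaran, Fontaine and Ruiz, by date of academy graduation (earlier first): Andersen and Varga (9 Nov 2003) before Oyelaran, Fontaine and Ruiz (14 Oct 2004).
Among Andersen and Varga, by date of promotion to current rank (later first) (reversed rule for this group): Andersen (Nov 10, 2008) before Varga (Sep 20, 2003).
Among Oyelaran, Fontaine and Ruiz, by date of promotion to current rank (later first) (reversed rule for this group): Oyelaran (Oct 10, 2011) before Fontaine (Oct 2, 2006) before Ruiz (Sep 1, 2006).
Order: Vance, Salazar, Chaudhari, Andersen, Varga, Oyelaran, Fontaine, Ruiz, Kapoor, Lund.

Chaudhari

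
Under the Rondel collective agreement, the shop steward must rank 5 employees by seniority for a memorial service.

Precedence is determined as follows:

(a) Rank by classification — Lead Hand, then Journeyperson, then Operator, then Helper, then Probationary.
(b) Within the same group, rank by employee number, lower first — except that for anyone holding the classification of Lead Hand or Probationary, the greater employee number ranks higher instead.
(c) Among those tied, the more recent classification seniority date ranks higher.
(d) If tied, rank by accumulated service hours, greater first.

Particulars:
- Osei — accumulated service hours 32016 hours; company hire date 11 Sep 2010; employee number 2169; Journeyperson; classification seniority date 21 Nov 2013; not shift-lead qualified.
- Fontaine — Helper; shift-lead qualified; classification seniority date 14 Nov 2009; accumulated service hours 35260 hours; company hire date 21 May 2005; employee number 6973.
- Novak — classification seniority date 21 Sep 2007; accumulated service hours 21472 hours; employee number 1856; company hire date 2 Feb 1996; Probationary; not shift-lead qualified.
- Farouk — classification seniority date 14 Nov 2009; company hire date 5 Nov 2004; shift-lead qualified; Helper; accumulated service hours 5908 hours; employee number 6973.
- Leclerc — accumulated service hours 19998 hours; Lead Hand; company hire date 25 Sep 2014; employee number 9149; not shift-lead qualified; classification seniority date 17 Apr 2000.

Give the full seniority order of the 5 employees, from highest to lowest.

By classification: Leclerc (Lead Hand); then Osei (Journeyperson); then Fontaine and Farouk (Helper); then Novak (Probationary).
Fontaine and Farouk both have employee number 6973, so the next rule applies.
Fontaine and Farouk both have classification seniority date 14 Nov 2009, so the next rule applies.
Among Fontaine and Farouk, by accumulated service hours (higher first): Fontaine (35260 hours) before Farouk (5908 hours).
Full order: Leclerc, Osei, Fontaine, Farouk, Novak.

Leclerc, Osei, Fontaine, Farouk, Novak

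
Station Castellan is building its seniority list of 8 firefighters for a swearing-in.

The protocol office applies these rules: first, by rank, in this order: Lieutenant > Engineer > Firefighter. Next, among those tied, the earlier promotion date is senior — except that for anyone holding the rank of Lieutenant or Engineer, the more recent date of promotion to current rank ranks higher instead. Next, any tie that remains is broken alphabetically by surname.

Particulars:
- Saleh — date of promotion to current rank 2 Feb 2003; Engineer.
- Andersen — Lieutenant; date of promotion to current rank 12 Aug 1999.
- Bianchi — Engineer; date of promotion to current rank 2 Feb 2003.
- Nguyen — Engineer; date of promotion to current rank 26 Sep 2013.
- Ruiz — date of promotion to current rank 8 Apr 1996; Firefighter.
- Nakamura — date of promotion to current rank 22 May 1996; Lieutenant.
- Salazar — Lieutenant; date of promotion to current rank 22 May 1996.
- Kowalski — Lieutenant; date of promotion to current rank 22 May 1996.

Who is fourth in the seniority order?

Salazar

By rank: Andersen, Kowalski, Nakamura and Salazar (Lieutenant); then Nguyen, Bianchi and Saleh (Engineer); then Ruiz (Firefighter).
Among Andersen, Kowalski, Nakamura and Salazar, by date of promotion to current rank (later first) (reversed rule for this group): Andersen (12 Aug 1999) before Kowalski, Nakamura and Salazar (22 May 1996).
Among Kowalski, Nakamura and Salazar, alphabetically by surname: Kowalski before Nakamura before Salazar.
Among Nguyen, Bianchi and Saleh, by date of promotion to current rank (later first) (reversed rule for this group): Nguyen (26 Sep 2013) before Bianchi and Saleh (2 Feb 2003).
Among Bianchi and Saleh, alphabetically by surname: Bianchi before Saleh.
Order: Andersen, Kowalski, Nakamura, Salazar, Nguyen, Bianchi, Saleh, Ruiz.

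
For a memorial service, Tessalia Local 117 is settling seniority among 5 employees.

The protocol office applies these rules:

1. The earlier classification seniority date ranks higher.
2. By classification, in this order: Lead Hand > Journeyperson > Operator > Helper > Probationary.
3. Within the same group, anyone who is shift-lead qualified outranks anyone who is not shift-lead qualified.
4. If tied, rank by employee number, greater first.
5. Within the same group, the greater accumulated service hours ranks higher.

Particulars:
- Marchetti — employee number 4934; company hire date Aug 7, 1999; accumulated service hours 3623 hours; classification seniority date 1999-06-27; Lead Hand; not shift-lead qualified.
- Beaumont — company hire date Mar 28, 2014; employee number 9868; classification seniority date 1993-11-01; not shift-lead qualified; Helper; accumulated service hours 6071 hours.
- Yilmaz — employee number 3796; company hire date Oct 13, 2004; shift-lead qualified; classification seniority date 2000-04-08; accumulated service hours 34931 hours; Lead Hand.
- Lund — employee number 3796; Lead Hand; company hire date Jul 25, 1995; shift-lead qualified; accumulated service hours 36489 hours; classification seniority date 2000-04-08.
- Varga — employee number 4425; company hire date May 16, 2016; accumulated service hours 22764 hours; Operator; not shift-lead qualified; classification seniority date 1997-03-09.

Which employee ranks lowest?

By classification seniority date (earlier first): Beaumont (1993-11-01); then Varga (1997-03-09); then Marchetti (1999-06-27); then Lund and Yilmaz (both 2000-04-08).
Lund and Yilmaz are each Lead Hand, so the next rule applies.
Lund and Yilmaz are each shift-lead qualified, so the next rule applies.
Lund and Yilmaz both have employee number 3796, so the next rule applies.
Among Lund and Yilmaz, by accumulated service hours (higher first): Lund (36489 hours) before Yilmaz (34931 hours).
Order: Beaumont, Varga, Marchetti, Lund, Yilmaz.

Yilmaz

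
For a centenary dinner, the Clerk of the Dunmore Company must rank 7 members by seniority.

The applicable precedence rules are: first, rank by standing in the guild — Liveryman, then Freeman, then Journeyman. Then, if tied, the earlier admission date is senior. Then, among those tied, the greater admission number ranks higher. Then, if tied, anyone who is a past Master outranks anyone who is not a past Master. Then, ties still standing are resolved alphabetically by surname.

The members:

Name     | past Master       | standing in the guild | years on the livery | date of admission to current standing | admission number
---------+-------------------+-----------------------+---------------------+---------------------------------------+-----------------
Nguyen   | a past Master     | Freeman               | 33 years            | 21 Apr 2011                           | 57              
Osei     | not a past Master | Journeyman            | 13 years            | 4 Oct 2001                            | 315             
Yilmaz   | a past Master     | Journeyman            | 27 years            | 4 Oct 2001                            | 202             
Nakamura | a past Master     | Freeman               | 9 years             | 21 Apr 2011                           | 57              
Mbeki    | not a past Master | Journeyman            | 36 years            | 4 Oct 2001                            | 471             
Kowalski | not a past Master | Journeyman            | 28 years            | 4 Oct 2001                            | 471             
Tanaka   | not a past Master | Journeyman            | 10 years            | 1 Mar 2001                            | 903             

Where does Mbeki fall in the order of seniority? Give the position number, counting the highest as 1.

5

By standing in the guild: Nakamura and Nguyen (Freeman); then Tanaka, Kowalski, Mbeki, Osei and Yilmaz (Journeyman).
Nakamura and Nguyen both have date of admission to current standing 21 Apr 2011, so the next rule applies.
Nakamura and Nguyen both have admission number 57, so the next rule applies.
Nakamura and Nguyen are each a past Master, so the next rule applies.
Among Nakamura and Nguyen, alphabetically by surname: Nakamura before Nguyen.
Among Tanaka, Kowalski, Mbeki, Osei and Yilmaz, by date of admission to current standing (earlier first): Tanaka (1 Mar 2001) before Kowalski, Mbeki, Osei and Yilmaz (4 Oct 2001).
Among Kowalski, Mbeki, Osei and Yilmaz, by admission number (higher first): Kowalski and Mbeki (471) before Osei (315) before Yilmaz (202).
Kowalski and Mbeki are each not a past Master, so the next rule applies.
Among Kowalski and Mbeki, alphabetically by surname: Kowalski before Mbeki.
Order: Nakamura, Nguyen, Tanaka, Kowalski, Mbeki, Osei, Yilmaz. So position 5.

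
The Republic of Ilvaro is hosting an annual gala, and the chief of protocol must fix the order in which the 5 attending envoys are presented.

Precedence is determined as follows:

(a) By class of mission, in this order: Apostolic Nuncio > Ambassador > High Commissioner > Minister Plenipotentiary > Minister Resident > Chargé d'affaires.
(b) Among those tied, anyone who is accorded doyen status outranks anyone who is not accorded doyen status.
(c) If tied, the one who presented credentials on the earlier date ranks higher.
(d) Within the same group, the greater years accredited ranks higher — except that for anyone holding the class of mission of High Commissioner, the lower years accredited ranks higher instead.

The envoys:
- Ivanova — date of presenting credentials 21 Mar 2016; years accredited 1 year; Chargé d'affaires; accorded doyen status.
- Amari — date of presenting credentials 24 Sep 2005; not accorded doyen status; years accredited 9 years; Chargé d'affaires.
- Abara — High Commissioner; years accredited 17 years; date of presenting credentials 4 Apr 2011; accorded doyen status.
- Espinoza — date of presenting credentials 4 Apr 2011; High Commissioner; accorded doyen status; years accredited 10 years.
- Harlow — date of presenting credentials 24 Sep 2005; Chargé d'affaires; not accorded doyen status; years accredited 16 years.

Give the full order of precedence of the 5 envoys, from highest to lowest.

By class of mission: Espinoza and Abara (High Commissioner); then Ivanova, Harlow and Amari (Chargé d'affaires).
Espinoza and Abara are each accorded doyen status, so the next rule applies.
Espinoza and Abara both have date of presenting credentials 4 Apr 2011, so the next rule applies.
Among Espinoza and Abara, by years accredited (lower first) (reversed rule for this group): Espinoza (10 years) before Abara (17 years).
Among Ivanova, Harlow and Amari, accorded doyen status before not accorded doyen status: Ivanova (accorded doyen status) before Harlow and Amari (not accorded doyen status).
Harlow and Amari both have date of presenting credentials 24 Sep 2005, so the next rule applies.
Among Harlow and Amari, by years accredited (higher first): Harlow (16 years) before Amari (9 years).
Full order: Espinoza, Abara, Ivanova, Harlow, Amari.

Espinoza, Abara, Ivanova, Harlow, Amari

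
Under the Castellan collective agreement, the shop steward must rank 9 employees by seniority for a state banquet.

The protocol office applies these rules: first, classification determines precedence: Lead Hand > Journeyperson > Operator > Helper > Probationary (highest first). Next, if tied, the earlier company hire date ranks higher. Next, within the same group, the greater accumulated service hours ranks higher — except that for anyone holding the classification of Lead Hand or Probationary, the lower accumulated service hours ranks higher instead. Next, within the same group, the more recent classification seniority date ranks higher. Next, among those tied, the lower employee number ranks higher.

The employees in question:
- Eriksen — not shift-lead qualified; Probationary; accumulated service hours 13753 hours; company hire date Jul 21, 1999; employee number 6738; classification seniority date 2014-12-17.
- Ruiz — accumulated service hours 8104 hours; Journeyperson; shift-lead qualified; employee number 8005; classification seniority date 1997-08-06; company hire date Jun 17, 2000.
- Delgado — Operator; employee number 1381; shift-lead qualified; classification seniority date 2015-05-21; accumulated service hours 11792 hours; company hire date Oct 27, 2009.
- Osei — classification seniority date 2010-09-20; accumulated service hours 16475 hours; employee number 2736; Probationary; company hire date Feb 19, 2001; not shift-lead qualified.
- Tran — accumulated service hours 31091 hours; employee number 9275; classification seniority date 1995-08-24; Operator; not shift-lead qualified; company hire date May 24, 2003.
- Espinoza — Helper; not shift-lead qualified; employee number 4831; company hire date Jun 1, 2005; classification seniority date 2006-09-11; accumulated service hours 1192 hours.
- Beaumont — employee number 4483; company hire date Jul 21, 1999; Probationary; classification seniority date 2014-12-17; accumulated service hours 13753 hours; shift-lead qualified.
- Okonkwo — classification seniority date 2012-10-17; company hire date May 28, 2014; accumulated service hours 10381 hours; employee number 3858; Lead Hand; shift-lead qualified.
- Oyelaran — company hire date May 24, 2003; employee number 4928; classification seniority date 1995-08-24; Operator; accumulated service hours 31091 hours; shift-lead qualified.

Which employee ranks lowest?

Osei

By classification: Okonkwo (Lead Hand); then Ruiz (Journeyperson); then Oyelaran, Tran and Delgado (Operator); then Espinoza (Helper); then Beaumont, Eriksen and Osei (Probationary).
Among Oyelaran, Tran and Delgado, by company hire date (earlier first): Oyelaran and Tran (May 24, 2003) before Delgado (Oct 27, 2009).
Oyelaran and Tran both have accumulated service hours 31091 hours, so the next rule applies.
Oyelaran and Tran both have classification seniority date 1995-08-24, so the next rule applies.
Among Oyelaran and Tran, by employee number (lower first): Oyelaran (4928) before Tran (9275).
Among Beaumont, Eriksen and Osei, by company hire date (earlier first): Beaumont and Eriksen (Jul 21, 1999) before Osei (Feb 19, 2001).
Beaumont and Eriksen both have accumulated service hours 13753 hours, so the next rule applies.
Beaumont and Eriksen both have classification seniority date 2014-12-17, so the next rule applies.
Among Beaumont and Eriksen, by employee number (lower first): Beaumont (4483) before Eriksen (6738).
Order: Okonkwo, Ruiz, Oyelaran, Tran, Delgado, Espinoza, Beaumont, Eriksen, Osei.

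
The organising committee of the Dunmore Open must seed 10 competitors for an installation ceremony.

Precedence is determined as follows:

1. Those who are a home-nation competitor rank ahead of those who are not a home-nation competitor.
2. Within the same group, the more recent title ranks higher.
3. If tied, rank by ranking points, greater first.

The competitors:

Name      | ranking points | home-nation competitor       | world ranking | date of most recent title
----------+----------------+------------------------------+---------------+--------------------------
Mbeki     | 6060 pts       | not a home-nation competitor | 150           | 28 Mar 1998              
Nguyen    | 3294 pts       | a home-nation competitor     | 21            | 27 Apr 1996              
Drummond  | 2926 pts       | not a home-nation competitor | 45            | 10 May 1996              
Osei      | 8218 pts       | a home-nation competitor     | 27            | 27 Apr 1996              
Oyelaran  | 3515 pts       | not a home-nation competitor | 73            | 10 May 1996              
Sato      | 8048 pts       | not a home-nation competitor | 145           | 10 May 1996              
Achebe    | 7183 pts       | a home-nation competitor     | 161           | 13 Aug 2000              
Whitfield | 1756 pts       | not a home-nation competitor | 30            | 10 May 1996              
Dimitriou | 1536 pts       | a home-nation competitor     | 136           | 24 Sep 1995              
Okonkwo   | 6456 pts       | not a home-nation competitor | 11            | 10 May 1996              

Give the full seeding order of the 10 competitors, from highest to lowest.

Achebe, Osei, Nguyen, Dimitriou, Mbeki, Sato, Okonkwo, Oyelaran, Drummond, Whitfield

By the first rule: Achebe, Osei, Nguyen and Dimitriou (each a home-nation competitor); then Mbeki, Sato, Okonkwo, Oyelaran, Drummond and Whitfield (each not a home-nation competitor).
Among Achebe, Osei, Nguyen and Dimitriou, by date of most recent title (later first): Achebe (13 Aug 2000) before Osei and Nguyen (27 Apr 1996) before Dimitriou (24 Sep 1995).
Among Osei and Nguyen, by ranking points (higher first): Osei (8218 pts) before Nguyen (3294 pts).
Among Mbeki, Sato, Okonkwo, Oyelaran, Drummond and Whitfield, by date of most recent title (later first): Mbeki (28 Mar 1998) before Sato, Okonkwo, Oyelaran, Drummond and Whitfield (10 May 1996).
Among Sato, Okonkwo, Oyelaran, Drummond and Whitfield, by ranking points (higher first): Sato (8048 pts) before Okonkwo (6456 pts) before Oyelaran (3515 pts) before Drummond (2926 pts) before Whitfield (1756 pts).
Full order: Achebe, Osei, Nguyen, Dimitriou, Mbeki, Sato, Okonkwo, Oyelaran, Drummond, Whitfield.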